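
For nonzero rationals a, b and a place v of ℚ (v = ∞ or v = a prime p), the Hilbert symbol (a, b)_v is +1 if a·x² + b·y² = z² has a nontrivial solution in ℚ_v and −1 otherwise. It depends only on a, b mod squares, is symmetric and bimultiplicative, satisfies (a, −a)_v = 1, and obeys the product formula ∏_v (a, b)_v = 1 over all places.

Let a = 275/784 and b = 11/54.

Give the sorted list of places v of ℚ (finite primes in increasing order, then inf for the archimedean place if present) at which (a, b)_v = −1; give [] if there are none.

[2, 3]

Mod squares: a ≡ 11, b ≡ 66. Check v ∈ {∞, 2, 3, 5, 7, 11}.
v=11: a=11^1·(≡1), b=11^1·(≡10) mod 11; (1|11)=+1, (10|11)=-1; (−1)^{1·1·5}·(+1)^1·(-1)^1 = +1.
v=7: a=7^-2·(≡1), b=7^0·(≡5) mod 7; (1|7)=+1, (5|7)=-1; (−1)^{-2·0·3}·(+1)^0·(-1)^-2 = +1.
v=5: a=5^2·(≡4), b=5^0·(≡4) mod 5; (4|5)=+1, (4|5)=+1; (−1)^{2·0·2}·(+1)^0·(+1)^2 = +1.
v=∞: 11 > 0 and 66 > 0  ⇒  (a,b)_∞ = +1.
v=2: v_2(a)=-4, v_2(b)=-1; units ≡ 3, 1 (mod 8); ε·ε+αω+βω = 1·0+-4·0+-1·1 ≡ 1  ⇒  (a,b)_2 = -1.
v=3: a=3^0·(≡2), b=3^-3·(≡1) mod 3; (2|3)=-1, (1|3)=+1; (−1)^{0·-3·1}·(-1)^-3·(+1)^0 = -1.
|Ram(11, 66)| = 2, even; anisotropic at {2, 3}.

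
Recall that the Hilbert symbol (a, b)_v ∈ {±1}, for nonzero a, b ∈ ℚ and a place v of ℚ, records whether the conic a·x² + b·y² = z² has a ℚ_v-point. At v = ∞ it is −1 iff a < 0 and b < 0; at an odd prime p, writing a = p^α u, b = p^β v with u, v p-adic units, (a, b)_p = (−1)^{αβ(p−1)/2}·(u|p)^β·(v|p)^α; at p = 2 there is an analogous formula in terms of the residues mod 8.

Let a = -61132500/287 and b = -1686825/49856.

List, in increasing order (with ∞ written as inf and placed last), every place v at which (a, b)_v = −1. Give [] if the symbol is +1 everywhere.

[17, inf]

(a, b) ≡ (-779779, -13243) mod (ℚ^×)²; places V = {2, 3, 5, 7, 11, 13, 17, 19, 41, ∞}.
(a,b)_13: α=1, u≡3; β=0, v≡3 (mod 13); (3|13)=+1, (3|13)=+1; sign (−1)^0·+1^0·+1^1 = +1.
(a,b)_2: α=2, β=-6; u≡5, v≡5 (mod 8); ε(u)ε(v)=0·0, αω(v)=2·1, βω(u)=-6·1; sum ≡ 0  ⇒  +1.
(a,b)_41: α=-1, u≡20; β=-1, v≡9 (mod 41); (20|41)=+1, (9|41)=+1; sign (−1)^0·+1^-1·+1^-1 = +1.
(a,b)_19: α=1, u≡18; β=-1, v≡7 (mod 19); (18|19)=-1, (7|19)=+1; sign (−1)^1·-1^-1·+1^1 = +1.
(a,b)_17: α=0, u≡12; β=1, v≡6 (mod 17); (12|17)=-1, (6|17)=-1; sign (−1)^0·-1^1·-1^0 = -1.
(a,b)_11: α=1, u≡8; β=0, v≡9 (mod 11); (8|11)=-1, (9|11)=+1; sign (−1)^0·-1^0·+1^1 = +1.
(a,b)_3: α=2, u≡2; β=4, v≡2 (mod 3); (2|3)=-1, (2|3)=-1; sign (−1)^0·-1^4·-1^2 = +1.
(a,b)_7: α=-1, u≡2; β=2, v≡4 (mod 7); (2|7)=+1, (4|7)=+1; sign (−1)^0·+1^2·+1^-1 = +1.
(a,b)_∞: sgn(-779779)=−, sgn(-13243)=−, so -1.
(a,b)_5: α=4, u≡4; β=2, v≡2 (mod 5); (4|5)=+1, (2|5)=-1; sign (−1)^0·+1^2·-1^4 = +1.
(-779779, -13243 / ℚ) ramifies at {17, ∞}: a division algebra.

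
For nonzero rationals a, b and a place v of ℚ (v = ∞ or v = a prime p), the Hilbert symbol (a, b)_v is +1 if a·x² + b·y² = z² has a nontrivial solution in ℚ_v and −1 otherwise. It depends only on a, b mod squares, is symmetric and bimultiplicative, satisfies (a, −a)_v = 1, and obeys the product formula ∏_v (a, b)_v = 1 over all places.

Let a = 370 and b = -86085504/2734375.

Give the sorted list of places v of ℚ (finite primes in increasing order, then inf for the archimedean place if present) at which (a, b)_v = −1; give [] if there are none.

[5, 7]

(a, b) ≡ (370, -322) mod (ℚ^×)²; places V = {2, 3, 5, 7, 19, 23, 37, ∞}.
(a,b)_∞: sgn(370)=+, sgn(-322)=−, so +1.
(a,b)_19: α=0, u≡9; β=2, v≡9 (mod 19); (9|19)=+1, (9|19)=+1; sign (−1)^0·+1^2·+1^0 = +1.
(a,b)_23: α=0, u≡2; β=1, v≡4 (mod 23); (2|23)=+1, (4|23)=+1; sign (−1)^0·+1^1·+1^0 = +1.
(a,b)_5: α=1, u≡4; β=-8, v≡3 (mod 5); (4|5)=+1, (3|5)=-1; sign (−1)^0·+1^-8·-1^1 = -1.
(a,b)_7: α=0, u≡6; β=-1, v≡5 (mod 7); (6|7)=-1, (5|7)=-1; sign (−1)^0·-1^-1·-1^0 = -1.
(a,b)_2: α=1, β=7; u≡1, v≡7 (mod 8); ε(u)ε(v)=0·1, αω(v)=1·0, βω(u)=7·0; sum ≡ 0  ⇒  +1.
(a,b)_37: α=1, u≡10; β=0, v≡28 (mod 37); (10|37)=+1, (28|37)=+1; sign (−1)^0·+1^0·+1^1 = +1.
(a,b)_3: α=0, u≡1; β=4, v≡2 (mod 3); (1|3)=+1, (2|3)=-1; sign (−1)^0·+1^4·-1^0 = +1.
(370, -322 / ℚ) ramifies at {5, 7}: a division algebra.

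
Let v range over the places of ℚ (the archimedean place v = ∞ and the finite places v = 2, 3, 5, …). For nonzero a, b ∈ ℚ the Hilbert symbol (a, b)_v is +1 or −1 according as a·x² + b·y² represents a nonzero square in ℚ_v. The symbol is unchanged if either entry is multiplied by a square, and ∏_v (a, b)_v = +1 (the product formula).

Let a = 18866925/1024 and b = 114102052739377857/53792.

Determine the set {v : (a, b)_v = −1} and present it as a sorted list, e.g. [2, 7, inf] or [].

(a, b) ≡ (77, 5474) mod (ℚ^×)²; places V = {2, 3, 5, 7, 11, 17, 23, 41, ∞}.
(a,b)_23: α=0, u≡4; β=1, v≡8 (mod 23); (4|23)=+1, (8|23)=+1; sign (−1)^0·+1^1·+1^0 = +1.
(a,b)_∞: sgn(77)=+, sgn(5474)=+, so +1.
(a,b)_5: α=2, u≡3; β=0, v≡1 (mod 5); (3|5)=-1, (1|5)=+1; sign (−1)^0·-1^0·+1^2 = +1.
(a,b)_3: α=4, u≡2; β=4, v≡2 (mod 3); (2|3)=-1, (2|3)=-1; sign (−1)^0·-1^4·-1^4 = +1.
(a,b)_7: α=1, u≡1; β=5, v≡5 (mod 7); (1|7)=+1, (5|7)=-1; sign (−1)^1·+1^5·-1^1 = +1.
(a,b)_11: α=3, u≡7; β=8, v≡10 (mod 11); (7|11)=-1, (10|11)=-1; sign (−1)^0·-1^8·-1^3 = -1.
(a,b)_41: α=0, u≡4; β=-2, v≡33 (mod 41); (4|41)=+1, (33|41)=+1; sign (−1)^0·+1^-2·+1^0 = +1.
(a,b)_17: α=0, u≡9; β=1, v≡15 (mod 17); (9|17)=+1, (15|17)=+1; sign (−1)^0·+1^1·+1^0 = +1.
(a,b)_2: α=-10, β=-5; u≡5, v≡1 (mod 8); ε(u)ε(v)=0·0, αω(v)=-10·0, βω(u)=-5·1; sum ≡ 1  ⇒  -1.
(77, 5474 / ℚ) ramifies at {2, 11}: a division algebra.

[2, 11]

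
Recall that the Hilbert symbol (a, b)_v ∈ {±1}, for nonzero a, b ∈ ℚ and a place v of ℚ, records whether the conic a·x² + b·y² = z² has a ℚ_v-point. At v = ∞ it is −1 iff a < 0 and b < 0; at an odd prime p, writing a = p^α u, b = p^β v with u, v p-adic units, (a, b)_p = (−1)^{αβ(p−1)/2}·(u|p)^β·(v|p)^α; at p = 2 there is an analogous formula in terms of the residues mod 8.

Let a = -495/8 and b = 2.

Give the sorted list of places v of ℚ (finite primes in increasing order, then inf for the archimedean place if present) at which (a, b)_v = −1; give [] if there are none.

[5, 11]

Mod squares: a ≡ -110, b ≡ 2. Check v ∈ {∞, 2, 3, 5, 11}.
v=3: a=3^2·(≡1), b=3^0·(≡2) mod 3; (1|3)=+1, (2|3)=-1; (−1)^{2·0·1}·(+1)^0·(-1)^2 = +1.
v=∞: -110 < 0 and 2 > 0  ⇒  (a,b)_∞ = +1.
v=5: a=5^1·(≡2), b=5^0·(≡2) mod 5; (2|5)=-1, (2|5)=-1; (−1)^{1·0·2}·(-1)^0·(-1)^1 = -1.
v=2: v_2(a)=-3, v_2(b)=1; units ≡ 1, 1 (mod 8); ε·ε+αω+βω = 0·0+-3·0+1·0 ≡ 0  ⇒  (a,b)_2 = +1.
v=11: a=11^1·(≡4), b=11^0·(≡2) mod 11; (4|11)=+1, (2|11)=-1; (−1)^{1·0·5}·(+1)^0·(-1)^1 = -1.
Ram(-110, 2) = {5, 11}; no ℚ_5-point on the conic.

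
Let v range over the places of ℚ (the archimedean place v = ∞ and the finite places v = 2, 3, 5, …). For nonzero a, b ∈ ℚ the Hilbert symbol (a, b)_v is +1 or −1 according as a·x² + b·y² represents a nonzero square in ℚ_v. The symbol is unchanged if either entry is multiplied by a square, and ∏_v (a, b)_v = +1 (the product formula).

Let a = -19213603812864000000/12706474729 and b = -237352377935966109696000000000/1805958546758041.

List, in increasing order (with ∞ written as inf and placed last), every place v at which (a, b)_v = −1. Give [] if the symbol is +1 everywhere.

(a, b) ≡ (-6, -935) mod (ℚ^×)²; places V = {2, 3, 5, 11, 13, 17, 23, 29, 43, ∞}.
(a,b)_23: α=-2, u≡17; β=-2, v≡4 (mod 23); (17|23)=-1, (4|23)=+1; sign (−1)^0·-1^-2·+1^-2 = +1.
(a,b)_17: α=4, u≡14; β=3, v≡16 (mod 17); (14|17)=-1, (16|17)=+1; sign (−1)^0·-1^3·+1^4 = -1.
(a,b)_3: α=5, u≡1; β=4, v≡1 (mod 3); (1|3)=+1, (1|3)=+1; sign (−1)^0·+1^4·+1^5 = +1.
(a,b)_29: α=-2, u≡25; β=-4, v≡23 (mod 29); (25|29)=+1, (23|29)=+1; sign (−1)^0·+1^-4·+1^-2 = +1.
(a,b)_2: α=15, β=26; u≡5, v≡1 (mod 8); ε(u)ε(v)=0·0, αω(v)=15·0, βω(u)=26·1; sum ≡ 0  ⇒  +1.
(a,b)_5: α=6, u≡1; β=9, v≡3 (mod 5); (1|5)=+1, (3|5)=-1; sign (−1)^0·+1^9·-1^6 = +1.
(a,b)_∞: sgn(-6)=−, sgn(-935)=−, so -1.
(a,b)_11: α=0, u≡4; β=3, v≡4 (mod 11); (4|11)=+1, (4|11)=+1; sign (−1)^0·+1^3·+1^0 = +1.
(a,b)_13: α=-4, u≡11; β=-6, v≡9 (mod 13); (11|13)=-1, (9|13)=+1; sign (−1)^0·-1^-6·+1^-4 = +1.
(a,b)_43: α=2, u≡18; β=4, v≡4 (mod 43); (18|43)=-1, (4|43)=+1; sign (−1)^0·-1^4·+1^2 = +1.
(-6, -935 / ℚ) ramifies at {17, ∞}: a division algebra.

[17, inf]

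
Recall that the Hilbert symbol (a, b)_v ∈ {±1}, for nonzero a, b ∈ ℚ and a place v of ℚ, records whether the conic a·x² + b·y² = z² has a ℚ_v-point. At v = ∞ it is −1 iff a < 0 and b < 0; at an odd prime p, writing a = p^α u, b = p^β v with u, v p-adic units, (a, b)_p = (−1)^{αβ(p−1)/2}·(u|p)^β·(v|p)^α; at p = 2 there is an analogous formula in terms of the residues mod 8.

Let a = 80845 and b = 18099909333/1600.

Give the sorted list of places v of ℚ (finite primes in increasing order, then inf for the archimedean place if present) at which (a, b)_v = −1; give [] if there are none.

[5, 11, 17, 19]

Mod squares: a ≡ 80845, b ≡ 5797. Check v ∈ {∞, 2, 3, 5, 11, 17, 19, 23, 31, 37}.
v=23: a=23^1·(≡19), b=23^0·(≡3) mod 23; (19|23)=-1, (3|23)=+1; (−1)^{1·0·11}·(-1)^0·(+1)^1 = +1.
v=5: a=5^1·(≡4), b=5^-2·(≡2) mod 5; (4|5)=+1, (2|5)=-1; (−1)^{1·-2·2}·(+1)^-2·(-1)^1 = -1.
v=37: a=37^1·(≡2), b=37^0·(≡3) mod 37; (2|37)=-1, (3|37)=+1; (−1)^{1·0·18}·(-1)^0·(+1)^1 = +1.
v=∞: 80845 > 0 and 5797 > 0  ⇒  (a,b)_∞ = +1.
v=17: a=17^0·(≡10), b=17^1·(≡9) mod 17; (10|17)=-1, (9|17)=+1; (−1)^{0·1·8}·(-1)^1·(+1)^0 = -1.
v=3: a=3^0·(≡1), b=3^2·(≡1) mod 3; (1|3)=+1, (1|3)=+1; (−1)^{0·2·1}·(+1)^2·(+1)^0 = +1.
v=2: v_2(a)=0, v_2(b)=-6; units ≡ 5, 5 (mod 8); ε·ε+αω+βω = 0·0+0·1+-6·1 ≡ 0  ⇒  (a,b)_2 = +1.
v=11: a=11^0·(≡6), b=11^1·(≡10) mod 11; (6|11)=-1, (10|11)=-1; (−1)^{0·1·5}·(-1)^1·(-1)^0 = -1.
v=19: a=19^1·(≡18), b=19^2·(≡2) mod 19; (18|19)=-1, (2|19)=-1; (−1)^{1·2·9}·(-1)^2·(-1)^1 = -1.
v=31: a=31^0·(≡28), b=31^3·(≡16) mod 31; (28|31)=+1, (16|31)=+1; (−1)^{0·3·15}·(+1)^3·(+1)^0 = +1.
|Ram(80845, 5797)| = 4, even; anisotropic at {5, 11, 17, 19}.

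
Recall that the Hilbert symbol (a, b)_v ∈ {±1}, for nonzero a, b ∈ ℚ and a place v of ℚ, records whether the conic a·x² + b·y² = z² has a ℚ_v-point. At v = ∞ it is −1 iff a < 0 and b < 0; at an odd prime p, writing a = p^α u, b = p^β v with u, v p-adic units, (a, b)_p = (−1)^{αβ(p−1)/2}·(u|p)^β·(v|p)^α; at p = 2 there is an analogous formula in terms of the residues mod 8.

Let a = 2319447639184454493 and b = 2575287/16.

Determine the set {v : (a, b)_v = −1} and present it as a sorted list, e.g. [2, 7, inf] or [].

[13, 29]

Mod squares: a ≡ 26013, b ≡ 286143. Check v ∈ {∞, 2, 3, 11, 13, 23, 29}.
v=3: a=3^5·(≡1), b=3^3·(≡2) mod 3; (1|3)=+1, (2|3)=-1; (−1)^{5·3·1}·(+1)^3·(-1)^5 = +1.
v=13: a=13^3·(≡12), b=13^1·(≡6) mod 13; (12|13)=+1, (6|13)=-1; (−1)^{3·1·6}·(+1)^1·(-1)^3 = -1.
v=∞: 26013 > 0 and 286143 > 0  ⇒  (a,b)_∞ = +1.
v=2: v_2(a)=0, v_2(b)=-4; units ≡ 5, 7 (mod 8); ε·ε+αω+βω = 0·1+0·0+-4·1 ≡ 0  ⇒  (a,b)_2 = +1.
v=11: a=11^4·(≡5), b=11^1·(≡3) mod 11; (5|11)=+1, (3|11)=+1; (−1)^{4·1·5}·(+1)^1·(+1)^4 = +1.
v=29: a=29^3·(≡27), b=29^1·(≡13) mod 29; (27|29)=-1, (13|29)=+1; (−1)^{3·1·14}·(-1)^1·(+1)^3 = -1.
v=23: a=23^3·(≡13), b=23^1·(≡19) mod 23; (13|23)=+1, (19|23)=-1; (−1)^{3·1·11}·(+1)^1·(-1)^3 = +1.
|Ram(26013, 286143)| = 2, even; anisotropic at {13, 29}.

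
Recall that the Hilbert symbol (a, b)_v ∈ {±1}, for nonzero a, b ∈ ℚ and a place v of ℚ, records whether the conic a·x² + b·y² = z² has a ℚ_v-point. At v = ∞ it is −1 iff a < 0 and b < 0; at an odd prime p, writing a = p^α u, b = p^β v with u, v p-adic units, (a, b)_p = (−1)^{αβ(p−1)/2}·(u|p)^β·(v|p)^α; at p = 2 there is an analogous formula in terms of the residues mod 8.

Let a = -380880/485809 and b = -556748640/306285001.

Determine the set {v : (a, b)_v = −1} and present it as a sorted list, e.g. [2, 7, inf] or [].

(a, b) ≡ (-5, -1190) mod (ℚ^×)²; places V = {2, 3, 5, 7, 11, 17, 19, 23, 37, 41, 43, ∞}.
(a,b)_5: α=1, u≡1; β=1, v≡2 (mod 5); (1|5)=+1, (2|5)=-1; sign (−1)^0·+1^1·-1^1 = -1.
(a,b)_17: α=-2, u≡6; β=1, v≡8 (mod 17); (6|17)=-1, (8|17)=+1; sign (−1)^0·-1^1·+1^-2 = -1.
(a,b)_23: α=2, u≡13; β=0, v≡8 (mod 23); (13|23)=+1, (8|23)=+1; sign (−1)^0·+1^0·+1^2 = +1.
(a,b)_11: α=0, u≡10; β=-2, v≡5 (mod 11); (10|11)=-1, (5|11)=+1; sign (−1)^0·-1^-2·+1^0 = +1.
(a,b)_2: α=4, β=5; u≡3, v≡5 (mod 8); ε(u)ε(v)=1·0, αω(v)=4·1, βω(u)=5·1; sum ≡ 1  ⇒  -1.
(a,b)_41: α=-2, u≡5; β=0, v≡1 (mod 41); (5|41)=+1, (1|41)=+1; sign (−1)^0·+1^0·+1^-2 = +1.
(a,b)_7: α=0, u≡2; β=1, v≡6 (mod 7); (2|7)=+1, (6|7)=-1; sign (−1)^0·+1^1·-1^0 = +1.
(a,b)_43: α=0, u≡23; β=-2, v≡4 (mod 43); (23|43)=+1, (4|43)=+1; sign (−1)^0·+1^-2·+1^0 = +1.
(a,b)_∞: sgn(-5)=−, sgn(-1190)=−, so -1.
(a,b)_19: α=0, u≡3; β=2, v≡7 (mod 19); (3|19)=-1, (7|19)=+1; sign (−1)^0·-1^2·+1^0 = +1.
(a,b)_3: α=2, u≡1; β=4, v≡1 (mod 3); (1|3)=+1, (1|3)=+1; sign (−1)^0·+1^4·+1^2 = +1.
(a,b)_37: α=0, u≡2; β=-2, v≡2 (mod 37); (2|37)=-1, (2|37)=-1; sign (−1)^0·-1^-2·-1^0 = +1.
Ram(-5, -1190) = {2, 5, 17, ∞}; no ℚ_2-point on the conic.

[2, 5, 17, inf]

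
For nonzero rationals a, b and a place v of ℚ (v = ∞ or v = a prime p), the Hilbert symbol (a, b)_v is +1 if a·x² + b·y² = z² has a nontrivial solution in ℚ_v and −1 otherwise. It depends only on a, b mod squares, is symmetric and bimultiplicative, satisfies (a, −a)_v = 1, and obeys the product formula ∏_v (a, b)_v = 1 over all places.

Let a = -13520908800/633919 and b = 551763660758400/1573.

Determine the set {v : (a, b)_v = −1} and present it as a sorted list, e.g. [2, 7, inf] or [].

[13, 23, 31, 41]

(a, b) ≡ (-9982, 711022) mod (ℚ^×)²; places V = {2, 3, 5, 7, 11, 13, 23, 29, 31, 41, ∞}.
(a,b)_11: α=-2, u≡10; β=-2, v≡1 (mod 11); (10|11)=-1, (1|11)=+1; sign (−1)^0·-1^-2·+1^-2 = +1.
(a,b)_29: α=0, u≡20; β=1, v≡20 (mod 29); (20|29)=+1, (20|29)=+1; sign (−1)^0·+1^1·+1^0 = +1.
(a,b)_∞: sgn(-9982)=−, sgn(711022)=+, so +1.
(a,b)_5: α=2, u≡2; β=2, v≡2 (mod 5); (2|5)=-1, (2|5)=-1; sign (−1)^0·-1^2·-1^2 = +1.
(a,b)_2: α=9, β=7; u≡1, v≡7 (mod 8); ε(u)ε(v)=0·1, αω(v)=9·0, βω(u)=7·0; sum ≡ 0  ⇒  +1.
(a,b)_3: α=8, u≡2; β=8, v≡1 (mod 3); (2|3)=-1, (1|3)=+1; sign (−1)^0·-1^8·+1^8 = +1.
(a,b)_13: α=-2, u≡8; β=-1, v≡3 (mod 13); (8|13)=-1, (3|13)=+1; sign (−1)^0·-1^-1·+1^-2 = -1.
(a,b)_31: α=-1, u≡18; β=2, v≡21 (mod 31); (18|31)=+1, (21|31)=-1; sign (−1)^0·+1^2·-1^-1 = -1.
(a,b)_7: α=1, u≡2; β=0, v≡4 (mod 7); (2|7)=+1, (4|7)=+1; sign (−1)^0·+1^0·+1^1 = +1.
(a,b)_41: α=0, u≡15; β=1, v≡10 (mod 41); (15|41)=-1, (10|41)=+1; sign (−1)^0·-1^1·+1^0 = -1.
(a,b)_23: α=1, u≡3; β=1, v≡1 (mod 23); (3|23)=+1, (1|23)=+1; sign (−1)^1·+1^1·+1^1 = -1.
|Ram(-9982, 711022)| = 4, even; anisotropic at {13, 23, 31, 41}.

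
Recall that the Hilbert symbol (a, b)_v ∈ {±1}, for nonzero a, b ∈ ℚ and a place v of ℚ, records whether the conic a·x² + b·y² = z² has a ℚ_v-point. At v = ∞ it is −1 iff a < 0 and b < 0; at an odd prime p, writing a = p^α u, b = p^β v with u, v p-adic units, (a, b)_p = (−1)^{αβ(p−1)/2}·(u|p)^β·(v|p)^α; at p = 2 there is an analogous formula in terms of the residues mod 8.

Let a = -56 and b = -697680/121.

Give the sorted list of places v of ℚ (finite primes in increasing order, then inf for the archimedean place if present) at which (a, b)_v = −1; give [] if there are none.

[2, 7, 17, inf]

(a, b) ≡ (-14, -4845) mod (ℚ^×)²; places V = {2, 3, 5, 7, 11, 17, 19, ∞}.
(a,b)_5: α=0, u≡4; β=1, v≡4 (mod 5); (4|5)=+1, (4|5)=+1; sign (−1)^0·+1^1·+1^0 = +1.
(a,b)_11: α=0, u≡10; β=-2, v≡6 (mod 11); (10|11)=-1, (6|11)=-1; sign (−1)^0·-1^-2·-1^0 = +1.
(a,b)_19: α=0, u≡1; β=1, v≡1 (mod 19); (1|19)=+1, (1|19)=+1; sign (−1)^0·+1^1·+1^0 = +1.
(a,b)_3: α=0, u≡1; β=3, v≡2 (mod 3); (1|3)=+1, (2|3)=-1; sign (−1)^0·+1^3·-1^0 = +1.
(a,b)_17: α=0, u≡12; β=1, v≡16 (mod 17); (12|17)=-1, (16|17)=+1; sign (−1)^0·-1^1·+1^0 = -1.
(a,b)_7: α=1, u≡6; β=0, v≡5 (mod 7); (6|7)=-1, (5|7)=-1; sign (−1)^0·-1^0·-1^1 = -1.
(a,b)_2: α=3, β=4; u≡1, v≡3 (mod 8); ε(u)ε(v)=0·1, αω(v)=3·1, βω(u)=4·0; sum ≡ 1  ⇒  -1.
(a,b)_∞: sgn(-14)=−, sgn(-4845)=−, so -1.
Ram(-14, -4845) = {2, 7, 17, ∞}; no ℚ_2-point on the conic.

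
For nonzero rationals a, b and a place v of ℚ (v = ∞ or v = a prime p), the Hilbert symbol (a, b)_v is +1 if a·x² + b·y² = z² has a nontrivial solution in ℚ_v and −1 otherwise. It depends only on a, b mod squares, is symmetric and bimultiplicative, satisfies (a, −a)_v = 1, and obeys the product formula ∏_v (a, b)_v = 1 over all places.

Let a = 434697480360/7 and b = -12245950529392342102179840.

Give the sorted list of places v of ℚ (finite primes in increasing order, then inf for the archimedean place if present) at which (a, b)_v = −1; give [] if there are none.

Mod squares: a ≡ 70, b ≡ -4290. Check v ∈ {∞, 2, 3, 5, 7, 11, 13}.
v=2: v_2(a)=3, v_2(b)=19; units ≡ 3, 7 (mod 8); ε·ε+αω+βω = 1·1+3·0+19·1 ≡ 0  ⇒  (a,b)_2 = +1.
v=11: a=11^2·(≡3), b=11^5·(≡2) mod 11; (3|11)=+1, (2|11)=-1; (−1)^{2·5·5}·(+1)^5·(-1)^2 = +1.
v=7: a=7^-1·(≡3), b=7^2·(≡4) mod 7; (3|7)=-1, (4|7)=+1; (−1)^{-1·2·3}·(-1)^2·(+1)^-1 = +1.
v=3: a=3^12·(≡1), b=3^13·(≡1) mod 3; (1|3)=+1, (1|3)=+1; (−1)^{12·13·1}·(+1)^13·(+1)^12 = +1.
v=∞: 70 > 0 and -4290 < 0  ⇒  (a,b)_∞ = +1.
v=5: a=5^1·(≡1), b=5^1·(≡2) mod 5; (1|5)=+1, (2|5)=-1; (−1)^{1·1·2}·(+1)^1·(-1)^1 = -1.
v=13: a=13^2·(≡8), b=13^5·(≡7) mod 13; (8|13)=-1, (7|13)=-1; (−1)^{2·5·6}·(-1)^5·(-1)^2 = -1.
|Ram(70, -4290)| = 2, even; anisotropic at {5, 13}.

[5, 13]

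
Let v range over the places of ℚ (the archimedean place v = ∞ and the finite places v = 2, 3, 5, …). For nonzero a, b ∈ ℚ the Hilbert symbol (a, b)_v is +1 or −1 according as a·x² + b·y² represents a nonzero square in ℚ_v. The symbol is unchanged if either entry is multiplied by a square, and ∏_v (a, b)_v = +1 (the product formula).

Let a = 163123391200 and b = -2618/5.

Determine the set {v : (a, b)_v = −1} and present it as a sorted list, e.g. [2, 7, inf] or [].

Mod squares: a ≡ 238, b ≡ -13090. Check v ∈ {∞, 2, 5, 7, 11, 17}.
v=7: a=7^3·(≡3), b=7^1·(≡5) mod 7; (3|7)=-1, (5|7)=-1; (−1)^{3·1·3}·(-1)^1·(-1)^3 = -1.
v=17: a=17^3·(≡6), b=17^1·(≡10) mod 17; (6|17)=-1, (10|17)=-1; (−1)^{3·1·8}·(-1)^1·(-1)^3 = +1.
v=2: v_2(a)=5, v_2(b)=1; units ≡ 7, 7 (mod 8); ε·ε+αω+βω = 1·1+5·0+1·0 ≡ 1  ⇒  (a,b)_2 = -1.
v=11: a=11^2·(≡2), b=11^1·(≡3) mod 11; (2|11)=-1, (3|11)=+1; (−1)^{2·1·5}·(-1)^1·(+1)^2 = -1.
v=5: a=5^2·(≡3), b=5^-1·(≡2) mod 5; (3|5)=-1, (2|5)=-1; (−1)^{2·-1·2}·(-1)^-1·(-1)^2 = -1.
v=∞: 238 > 0 and -13090 < 0  ⇒  (a,b)_∞ = +1.
Ram(238, -13090) = {2, 5, 7, 11}; no ℚ_2-point on the conic.

[2, 5, 7, 11]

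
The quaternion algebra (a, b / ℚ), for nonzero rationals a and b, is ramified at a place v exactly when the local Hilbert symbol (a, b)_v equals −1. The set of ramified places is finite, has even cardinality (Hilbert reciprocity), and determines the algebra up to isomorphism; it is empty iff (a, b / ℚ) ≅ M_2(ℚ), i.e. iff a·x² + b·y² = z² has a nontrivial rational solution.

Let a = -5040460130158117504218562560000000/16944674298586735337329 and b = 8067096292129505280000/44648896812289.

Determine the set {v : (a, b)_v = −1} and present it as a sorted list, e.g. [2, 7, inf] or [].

[3, 5]

Mod squares: a ≡ -465, b ≡ 2. Check v ∈ {∞, 2, 3, 5, 7, 11, 13, 19, 23, 31}.
v=7: a=7^-10·(≡2), b=7^-8·(≡4) mod 7; (2|7)=+1, (4|7)=+1; (−1)^{-10·-8·3}·(+1)^-8·(+1)^-10 = +1.
v=11: a=11^-8·(≡8), b=11^-4·(≡6) mod 11; (8|11)=-1, (6|11)=-1; (−1)^{-8·-4·5}·(-1)^-4·(-1)^-8 = +1.
v=13: a=13^2·(≡12), b=13^2·(≡5) mod 13; (12|13)=+1, (5|13)=-1; (−1)^{2·2·6}·(+1)^2·(-1)^2 = +1.
v=3: a=3^17·(≡1), b=3^8·(≡2) mod 3; (1|3)=+1, (2|3)=-1; (−1)^{17·8·1}·(+1)^8·(-1)^17 = -1.
v=5: a=5^7·(≡3), b=5^4·(≡2) mod 5; (3|5)=-1, (2|5)=-1; (−1)^{7·4·2}·(-1)^4·(-1)^7 = -1.
v=23: a=23^-4·(≡4), b=23^-2·(≡12) mod 23; (4|23)=+1, (12|23)=+1; (−1)^{-4·-2·11}·(+1)^-2·(+1)^-4 = +1.
v=19: a=19^2·(≡2), b=19^2·(≡14) mod 19; (2|19)=-1, (14|19)=-1; (−1)^{2·2·9}·(-1)^2·(-1)^2 = +1.
v=31: a=31^3·(≡9), b=31^2·(≡4) mod 31; (9|31)=+1, (4|31)=+1; (−1)^{3·2·15}·(+1)^2·(+1)^3 = +1.
v=∞: -465 < 0 and 2 > 0  ⇒  (a,b)_∞ = +1.
v=2: v_2(a)=38, v_2(b)=25; units ≡ 7, 1 (mod 8); ε·ε+αω+βω = 1·0+38·0+25·0 ≡ 0  ⇒  (a,b)_2 = +1.
|Ram(-465, 2)| = 2, even; anisotropic at {3, 5}.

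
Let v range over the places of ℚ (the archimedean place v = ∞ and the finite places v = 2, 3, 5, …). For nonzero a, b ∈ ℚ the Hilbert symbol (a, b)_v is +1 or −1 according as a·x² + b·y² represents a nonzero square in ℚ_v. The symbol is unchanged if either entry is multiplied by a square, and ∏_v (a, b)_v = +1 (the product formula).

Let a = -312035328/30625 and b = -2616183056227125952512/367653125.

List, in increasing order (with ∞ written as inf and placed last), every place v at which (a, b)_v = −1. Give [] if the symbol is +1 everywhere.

Mod squares: a ≡ -418, b ≡ -17765. Check v ∈ {∞, 2, 3, 5, 7, 11, 17, 19}.
v=2: v_2(a)=11, v_2(b)=18; units ≡ 7, 3 (mod 8); ε·ε+αω+βω = 1·1+11·1+18·0 ≡ 0  ⇒  (a,b)_2 = +1.
v=3: a=3^6·(≡2), b=3^12·(≡1) mod 3; (2|3)=-1, (1|3)=+1; (−1)^{6·12·1}·(-1)^12·(+1)^6 = +1.
v=19: a=19^1·(≡5), b=19^3·(≡15) mod 19; (5|19)=+1, (15|19)=-1; (−1)^{1·3·9}·(+1)^3·(-1)^1 = +1.
v=17: a=17^0·(≡10), b=17^1·(≡9) mod 17; (10|17)=-1, (9|17)=+1; (−1)^{0·1·8}·(-1)^1·(+1)^0 = -1.
v=5: a=5^-4·(≡3), b=5^-5·(≡2) mod 5; (3|5)=-1, (2|5)=-1; (−1)^{-4·-5·2}·(-1)^-5·(-1)^-4 = -1.
v=7: a=7^-2·(≡2), b=7^-6·(≡2) mod 7; (2|7)=+1, (2|7)=+1; (−1)^{-2·-6·3}·(+1)^-6·(+1)^-2 = +1.
v=11: a=11^1·(≡7), b=11^5·(≡10) mod 11; (7|11)=-1, (10|11)=-1; (−1)^{1·5·5}·(-1)^5·(-1)^1 = -1.
v=∞: -418 < 0 and -17765 < 0  ⇒  (a,b)_∞ = -1.
Ram(-418, -17765) = {5, 11, 17, ∞}; no ℚ_5-point on the conic.

[5, 11, 17, inf]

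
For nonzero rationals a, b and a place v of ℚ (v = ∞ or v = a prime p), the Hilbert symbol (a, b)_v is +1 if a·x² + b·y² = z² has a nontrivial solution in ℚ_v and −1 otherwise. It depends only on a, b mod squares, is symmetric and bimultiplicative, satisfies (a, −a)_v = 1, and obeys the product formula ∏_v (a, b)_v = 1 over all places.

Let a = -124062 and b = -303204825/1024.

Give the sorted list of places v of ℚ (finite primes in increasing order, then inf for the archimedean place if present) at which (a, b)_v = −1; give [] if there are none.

[3, 7, 31, inf]

Mod squares: a ≡ -124062, b ≡ -11137. Check v ∈ {∞, 2, 3, 5, 7, 11, 23, 29, 31, 37, 43}.
v=∞: -124062 < 0 and -11137 < 0  ⇒  (a,b)_∞ = -1.
v=3: a=3^1·(≡1), b=3^2·(≡2) mod 3; (1|3)=+1, (2|3)=-1; (−1)^{1·2·1}·(+1)^2·(-1)^1 = -1.
v=31: a=31^1·(≡28), b=31^0·(≡6) mod 31; (28|31)=+1, (6|31)=-1; (−1)^{1·0·15}·(+1)^0·(-1)^1 = -1.
v=7: a=7^0·(≡6), b=7^1·(≡5) mod 7; (6|7)=-1, (5|7)=-1; (−1)^{0·1·3}·(-1)^1·(-1)^0 = -1.
v=23: a=23^1·(≡11), b=23^0·(≡1) mod 23; (11|23)=-1, (1|23)=+1; (−1)^{1·0·11}·(-1)^0·(+1)^1 = +1.
v=11: a=11^0·(≡7), b=11^2·(≡8) mod 11; (7|11)=-1, (8|11)=-1; (−1)^{0·2·5}·(-1)^2·(-1)^0 = +1.
v=5: a=5^0·(≡3), b=5^2·(≡3) mod 5; (3|5)=-1, (3|5)=-1; (−1)^{0·2·2}·(-1)^2·(-1)^0 = +1.
v=43: a=43^0·(≡36), b=43^1·(≡33) mod 43; (36|43)=+1, (33|43)=-1; (−1)^{0·1·21}·(+1)^1·(-1)^0 = +1.
v=37: a=37^0·(≡36), b=37^1·(≡31) mod 37; (36|37)=+1, (31|37)=-1; (−1)^{0·1·18}·(+1)^1·(-1)^0 = +1.
v=2: v_2(a)=1, v_2(b)=-10; units ≡ 1, 7 (mod 8); ε·ε+αω+βω = 0·1+1·0+-10·0 ≡ 0  ⇒  (a,b)_2 = +1.
v=29: a=29^1·(≡14), b=29^0·(≡20) mod 29; (14|29)=-1, (20|29)=+1; (−1)^{1·0·14}·(-1)^0·(+1)^1 = +1.
|Ram(-124062, -11137)| = 4, even; anisotropic at {3, 7, 31, ∞}.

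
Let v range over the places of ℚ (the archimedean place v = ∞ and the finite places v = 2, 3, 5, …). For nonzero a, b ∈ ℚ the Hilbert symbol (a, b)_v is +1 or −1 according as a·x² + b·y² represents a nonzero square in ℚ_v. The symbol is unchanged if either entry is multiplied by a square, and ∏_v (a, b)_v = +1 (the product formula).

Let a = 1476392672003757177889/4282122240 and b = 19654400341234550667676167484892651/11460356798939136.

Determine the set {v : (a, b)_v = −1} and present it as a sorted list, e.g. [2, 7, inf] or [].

(a, b) ≡ (181815, 851) mod (ℚ^×)²; places V = {2, 3, 5, 11, 17, 19, 23, 29, 31, 37, 53, ∞}.
(a,b)_37: α=2, u≡33; β=3, v≡31 (mod 37); (33|37)=+1, (31|37)=-1; sign (−1)^0·+1^3·-1^2 = +1.
(a,b)_23: α=1, u≡18; β=1, v≡5 (mod 23); (18|23)=+1, (5|23)=-1; sign (−1)^1·+1^1·-1^1 = +1.
(a,b)_31: α=1, u≡6; β=2, v≡28 (mod 31); (6|31)=-1, (28|31)=+1; sign (−1)^0·-1^2·+1^1 = +1.
(a,b)_53: α=2, u≡7; β=4, v≡14 (mod 53); (7|53)=+1, (14|53)=-1; sign (−1)^0·+1^4·-1^2 = +1.
(a,b)_3: α=-3, u≡2; β=-6, v≡2 (mod 3); (2|3)=-1, (2|3)=-1; sign (−1)^0·-1^-6·-1^-3 = -1.
(a,b)_2: α=-18, β=-30; u≡7, v≡3 (mod 8); ε(u)ε(v)=1·1, αω(v)=-18·1, βω(u)=-30·0; sum ≡ 1  ⇒  -1.
(a,b)_11: α=-2, u≡6; β=-4, v≡3 (mod 11); (6|11)=-1, (3|11)=+1; sign (−1)^0·-1^-4·+1^-2 = +1.
(a,b)_19: α=4, u≡7; β=4, v≡8 (mod 19); (7|19)=+1, (8|19)=-1; sign (−1)^0·+1^4·-1^4 = +1.
(a,b)_∞: sgn(181815)=+, sgn(851)=+, so +1.
(a,b)_29: α=2, u≡19; β=4, v≡19 (mod 29); (19|29)=-1, (19|29)=-1; sign (−1)^0·-1^4·-1^2 = +1.
(a,b)_5: α=-1, u≡3; β=0, v≡1 (mod 5); (3|5)=-1, (1|5)=+1; sign (−1)^0·-1^0·+1^-1 = +1.
(a,b)_17: α=3, u≡15; β=6, v≡9 (mod 17); (15|17)=+1, (9|17)=+1; sign (−1)^0·+1^6·+1^3 = +1.
|Ram(181815, 851)| = 2, even; anisotropic at {2, 3}.

[2, 3]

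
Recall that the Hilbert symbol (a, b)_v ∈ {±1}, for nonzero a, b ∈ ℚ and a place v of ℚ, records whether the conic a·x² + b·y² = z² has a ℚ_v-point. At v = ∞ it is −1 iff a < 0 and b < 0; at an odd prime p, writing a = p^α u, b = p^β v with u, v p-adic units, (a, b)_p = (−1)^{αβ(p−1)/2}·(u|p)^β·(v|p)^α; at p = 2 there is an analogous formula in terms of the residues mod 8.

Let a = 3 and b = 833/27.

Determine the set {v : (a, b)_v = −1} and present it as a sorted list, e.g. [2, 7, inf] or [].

[2, 17]

Mod squares: a ≡ 3, b ≡ 51. Check v ∈ {∞, 2, 3, 7, 17}.
v=2: v_2(a)=0, v_2(b)=0; units ≡ 3, 3 (mod 8); ε·ε+αω+βω = 1·1+0·1+0·1 ≡ 1  ⇒  (a,b)_2 = -1.
v=17: a=17^0·(≡3), b=17^1·(≡10) mod 17; (3|17)=-1, (10|17)=-1; (−1)^{0·1·8}·(-1)^1·(-1)^0 = -1.
v=7: a=7^0·(≡3), b=7^2·(≡4) mod 7; (3|7)=-1, (4|7)=+1; (−1)^{0·2·3}·(-1)^2·(+1)^0 = +1.
v=∞: 3 > 0 and 51 > 0  ⇒  (a,b)_∞ = +1.
v=3: a=3^1·(≡1), b=3^-3·(≡2) mod 3; (1|3)=+1, (2|3)=-1; (−1)^{1·-3·1}·(+1)^-3·(-1)^1 = +1.
|Ram(3, 51)| = 2, even; anisotropic at {2, 17}.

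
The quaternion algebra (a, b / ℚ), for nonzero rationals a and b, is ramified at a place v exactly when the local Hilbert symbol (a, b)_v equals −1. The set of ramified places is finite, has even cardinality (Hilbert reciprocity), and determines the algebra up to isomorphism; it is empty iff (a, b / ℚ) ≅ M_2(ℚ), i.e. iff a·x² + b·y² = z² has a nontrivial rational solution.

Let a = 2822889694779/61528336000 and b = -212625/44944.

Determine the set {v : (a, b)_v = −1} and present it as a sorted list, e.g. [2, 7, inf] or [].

Mod squares: a ≡ 110, b ≡ -105. Check v ∈ {∞, 2, 3, 5, 7, 11, 17, 37, 43, 53}.
v=53: a=53^-2·(≡43), b=53^-2·(≡4) mod 53; (43|53)=+1, (4|53)=+1; (−1)^{-2·-2·26}·(+1)^-2·(+1)^-2 = +1.
v=7: a=7^2·(≡3), b=7^1·(≡3) mod 7; (3|7)=-1, (3|7)=-1; (−1)^{2·1·3}·(-1)^1·(-1)^2 = -1.
v=37: a=37^-2·(≡3), b=37^0·(≡29) mod 37; (3|37)=+1, (29|37)=-1; (−1)^{-2·0·18}·(+1)^0·(-1)^-2 = +1.
v=5: a=5^-3·(≡3), b=5^3·(≡1) mod 5; (3|5)=-1, (1|5)=+1; (−1)^{-3·3·2}·(-1)^3·(+1)^-3 = -1.
v=11: a=11^3·(≡6), b=11^0·(≡3) mod 11; (6|11)=-1, (3|11)=+1; (−1)^{3·0·5}·(-1)^0·(+1)^3 = +1.
v=2: v_2(a)=-7, v_2(b)=-4; units ≡ 7, 7 (mod 8); ε·ε+αω+βω = 1·1+-7·0+-4·0 ≡ 1  ⇒  (a,b)_2 = -1.
v=43: a=43^2·(≡15), b=43^0·(≡25) mod 43; (15|43)=+1, (25|43)=+1; (−1)^{2·0·21}·(+1)^0·(+1)^2 = +1.
v=17: a=17^2·(≡13), b=17^0·(≡10) mod 17; (13|17)=+1, (10|17)=-1; (−1)^{2·0·8}·(+1)^0·(-1)^2 = +1.
v=3: a=3^4·(≡2), b=3^5·(≡1) mod 3; (2|3)=-1, (1|3)=+1; (−1)^{4·5·1}·(-1)^5·(+1)^4 = -1.
v=∞: 110 > 0 and -105 < 0  ⇒  (a,b)_∞ = +1.
(110, -105 / ℚ) ramifies at {2, 3, 5, 7}: a division algebra.

[2, 3, 5, 7]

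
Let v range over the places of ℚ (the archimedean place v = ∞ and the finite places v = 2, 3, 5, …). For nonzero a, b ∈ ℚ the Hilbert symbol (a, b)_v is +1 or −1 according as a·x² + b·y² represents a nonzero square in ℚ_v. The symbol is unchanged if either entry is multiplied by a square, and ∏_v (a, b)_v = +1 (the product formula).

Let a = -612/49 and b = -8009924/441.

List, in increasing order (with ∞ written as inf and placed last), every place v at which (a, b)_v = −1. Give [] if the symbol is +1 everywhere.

(a, b) ≡ (-17, -41) mod (ℚ^×)²; places V = {2, 3, 7, 13, 17, 41, ∞}.
(a,b)_3: α=2, u≡1; β=-2, v≡1 (mod 3); (1|3)=+1, (1|3)=+1; sign (−1)^0·+1^-2·+1^2 = +1.
(a,b)_2: α=2, β=2; u≡7, v≡7 (mod 8); ε(u)ε(v)=1·1, αω(v)=2·0, βω(u)=2·0; sum ≡ 1  ⇒  -1.
(a,b)_7: α=-2, u≡4; β=-2, v≡4 (mod 7); (4|7)=+1, (4|7)=+1; sign (−1)^0·+1^-2·+1^-2 = +1.
(a,b)_17: α=1, u≡1; β=2, v≡6 (mod 17); (1|17)=+1, (6|17)=-1; sign (−1)^0·+1^2·-1^1 = -1.
(a,b)_13: α=0, u≡9; β=2, v≡11 (mod 13); (9|13)=+1, (11|13)=-1; sign (−1)^0·+1^2·-1^0 = +1.
(a,b)_41: α=0, u≡26; β=1, v≡4 (mod 41); (26|41)=-1, (4|41)=+1; sign (−1)^0·-1^1·+1^0 = -1.
(a,b)_∞: sgn(-17)=−, sgn(-41)=−, so -1.
|Ram(-17, -41)| = 4, even; anisotropic at {2, 17, 41, ∞}.

[2, 17, 41, inf]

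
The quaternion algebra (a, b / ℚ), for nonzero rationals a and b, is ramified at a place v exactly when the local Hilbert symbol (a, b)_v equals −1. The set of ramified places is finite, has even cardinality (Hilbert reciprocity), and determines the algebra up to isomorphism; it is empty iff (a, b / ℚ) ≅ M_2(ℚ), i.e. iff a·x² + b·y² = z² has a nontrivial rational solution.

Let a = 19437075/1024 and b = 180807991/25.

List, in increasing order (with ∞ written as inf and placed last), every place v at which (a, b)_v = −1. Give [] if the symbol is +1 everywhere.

(a, b) ≡ (1763, 3689959) mod (ℚ^×)²; places V = {2, 3, 5, 7, 13, 23, 41, 43, ∞}.
(a,b)_7: α=2, u≡3; β=3, v≡4 (mod 7); (3|7)=-1, (4|7)=+1; sign (−1)^0·-1^3·+1^2 = -1.
(a,b)_∞: sgn(1763)=+, sgn(3689959)=+, so +1.
(a,b)_43: α=1, u≡15; β=1, v≡5 (mod 43); (15|43)=+1, (5|43)=-1; sign (−1)^1·+1^1·-1^1 = +1.
(a,b)_23: α=0, u≡10; β=1, v≡12 (mod 23); (10|23)=-1, (12|23)=+1; sign (−1)^0·-1^1·+1^0 = -1.
(a,b)_41: α=1, u≡8; β=1, v≡39 (mod 41); (8|41)=+1, (39|41)=+1; sign (−1)^0·+1^1·+1^1 = +1.
(a,b)_5: α=2, u≡2; β=-2, v≡1 (mod 5); (2|5)=-1, (1|5)=+1; sign (−1)^0·-1^-2·+1^2 = +1.
(a,b)_2: α=-10, β=0; u≡3, v≡7 (mod 8); ε(u)ε(v)=1·1, αω(v)=-10·0, βω(u)=0·1; sum ≡ 1  ⇒  -1.
(a,b)_3: α=2, u≡2; β=0, v≡1 (mod 3); (2|3)=-1, (1|3)=+1; sign (−1)^0·-1^0·+1^2 = +1.
(a,b)_13: α=0, u≡6; β=1, v≡3 (mod 13); (6|13)=-1, (3|13)=+1; sign (−1)^0·-1^1·+1^0 = -1.
(1763, 3689959 / ℚ) ramifies at {2, 7, 13, 23}: a division algebra.

[2, 7, 13, 23]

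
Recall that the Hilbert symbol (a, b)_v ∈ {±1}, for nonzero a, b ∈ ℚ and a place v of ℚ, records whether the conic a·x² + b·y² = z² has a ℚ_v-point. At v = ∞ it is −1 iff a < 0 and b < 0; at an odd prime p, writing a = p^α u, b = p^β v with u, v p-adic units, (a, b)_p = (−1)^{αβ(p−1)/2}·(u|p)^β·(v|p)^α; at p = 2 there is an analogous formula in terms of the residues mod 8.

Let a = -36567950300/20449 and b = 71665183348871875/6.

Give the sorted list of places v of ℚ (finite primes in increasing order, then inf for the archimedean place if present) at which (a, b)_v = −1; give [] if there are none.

Mod squares: a ≡ -527, b ≡ 3570. Check v ∈ {∞, 2, 3, 5, 7, 11, 13, 17, 31}.
v=5: a=5^2·(≡2), b=5^5·(≡4) mod 5; (2|5)=-1, (4|5)=+1; (−1)^{2·5·2}·(-1)^5·(+1)^2 = -1.
v=2: v_2(a)=2, v_2(b)=-1; units ≡ 1, 1 (mod 8); ε·ε+αω+βω = 0·0+2·0+-1·0 ≡ 0  ⇒  (a,b)_2 = +1.
v=11: a=11^-2·(≡5), b=11^0·(≡8) mod 11; (5|11)=+1, (8|11)=-1; (−1)^{-2·0·5}·(+1)^0·(-1)^-2 = +1.
v=31: a=31^1·(≡4), b=31^2·(≡25) mod 31; (4|31)=+1, (25|31)=+1; (−1)^{1·2·15}·(+1)^2·(+1)^1 = +1.
v=13: a=13^-2·(≡7), b=13^0·(≡8) mod 13; (7|13)=-1, (8|13)=-1; (−1)^{-2·0·6}·(-1)^0·(-1)^-2 = +1.
v=3: a=3^0·(≡1), b=3^-1·(≡2) mod 3; (1|3)=+1, (2|3)=-1; (−1)^{0·-1·1}·(+1)^-1·(-1)^0 = +1.
v=17: a=17^3·(≡12), b=17^5·(≡10) mod 17; (12|17)=-1, (10|17)=-1; (−1)^{3·5·8}·(-1)^5·(-1)^3 = +1.
v=∞: -527 < 0 and 3570 > 0  ⇒  (a,b)_∞ = +1.
v=7: a=7^4·(≡3), b=7^5·(≡5) mod 7; (3|7)=-1, (5|7)=-1; (−1)^{4·5·3}·(-1)^5·(-1)^4 = -1.
(-527, 3570 / ℚ) ramifies at {5, 7}: a division algebra.

[5, 7]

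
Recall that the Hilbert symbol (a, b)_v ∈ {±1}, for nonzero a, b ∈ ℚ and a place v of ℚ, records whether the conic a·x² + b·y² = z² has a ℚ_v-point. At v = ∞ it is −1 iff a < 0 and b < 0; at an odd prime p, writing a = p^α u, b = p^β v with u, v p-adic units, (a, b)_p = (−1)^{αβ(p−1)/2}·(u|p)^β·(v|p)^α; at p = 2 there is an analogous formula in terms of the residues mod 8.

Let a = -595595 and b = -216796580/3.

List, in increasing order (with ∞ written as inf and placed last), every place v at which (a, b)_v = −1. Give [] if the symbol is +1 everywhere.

(a, b) ≡ (-12155, -19635) mod (ℚ^×)²; places V = {2, 3, 5, 7, 11, 13, 17, ∞}.
(a,b)_13: α=1, u≡10; β=2, v≡11 (mod 13); (10|13)=+1, (11|13)=-1; sign (−1)^0·+1^2·-1^1 = -1.
(a,b)_11: α=1, u≡8; β=1, v≡10 (mod 11); (8|11)=-1, (10|11)=-1; sign (−1)^1·-1^1·-1^1 = -1.
(a,b)_17: α=1, u≡2; β=1, v≡16 (mod 17); (2|17)=+1, (16|17)=+1; sign (−1)^0·+1^1·+1^1 = +1.
(a,b)_3: α=0, u≡1; β=-1, v≡1 (mod 3); (1|3)=+1, (1|3)=+1; sign (−1)^0·+1^-1·+1^0 = +1.
(a,b)_5: α=1, u≡1; β=1, v≡3 (mod 5); (1|5)=+1, (3|5)=-1; sign (−1)^0·+1^1·-1^1 = -1.
(a,b)_2: α=0, β=2; u≡5, v≡5 (mod 8); ε(u)ε(v)=0·0, αω(v)=0·1, βω(u)=2·1; sum ≡ 0  ⇒  +1.
(a,b)_∞: sgn(-12155)=−, sgn(-19635)=−, so -1.
(a,b)_7: α=2, u≡4; β=3, v≡4 (mod 7); (4|7)=+1, (4|7)=+1; sign (−1)^0·+1^3·+1^2 = +1.
Ram(-12155, -19635) = {5, 11, 13, ∞}; no ℚ_5-point on the conic.

[5, 11, 13, inf]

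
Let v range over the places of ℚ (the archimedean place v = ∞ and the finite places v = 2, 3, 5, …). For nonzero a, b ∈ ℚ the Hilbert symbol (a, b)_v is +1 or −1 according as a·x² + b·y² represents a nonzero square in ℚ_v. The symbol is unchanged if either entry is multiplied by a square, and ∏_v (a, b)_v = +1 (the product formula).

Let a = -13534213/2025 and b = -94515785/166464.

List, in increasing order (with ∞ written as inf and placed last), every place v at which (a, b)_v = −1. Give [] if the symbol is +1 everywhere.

Mod squares: a ≡ -133, b ≡ -665. Check v ∈ {∞, 2, 3, 5, 7, 11, 13, 17, 19, 29}.
v=29: a=29^2·(≡17), b=29^2·(≡12) mod 29; (17|29)=-1, (12|29)=-1; (−1)^{2·2·14}·(-1)^2·(-1)^2 = +1.
v=11: a=11^2·(≡6), b=11^0·(≡10) mod 11; (6|11)=-1, (10|11)=-1; (−1)^{2·0·5}·(-1)^0·(-1)^2 = +1.
v=∞: -133 < 0 and -665 < 0  ⇒  (a,b)_∞ = -1.
v=19: a=19^1·(≡14), b=19^1·(≡13) mod 19; (14|19)=-1, (13|19)=-1; (−1)^{1·1·9}·(-1)^1·(-1)^1 = -1.
v=2: v_2(a)=0, v_2(b)=-6; units ≡ 3, 7 (mod 8); ε·ε+αω+βω = 1·1+0·0+-6·1 ≡ 1  ⇒  (a,b)_2 = -1.
v=5: a=5^-2·(≡2), b=5^1·(≡2) mod 5; (2|5)=-1, (2|5)=-1; (−1)^{-2·1·2}·(-1)^1·(-1)^-2 = -1.
v=3: a=3^-4·(≡2), b=3^-2·(≡1) mod 3; (2|3)=-1, (1|3)=+1; (−1)^{-4·-2·1}·(-1)^-2·(+1)^-4 = +1.
v=17: a=17^0·(≡7), b=17^-2·(≡9) mod 17; (7|17)=-1, (9|17)=+1; (−1)^{0·-2·8}·(-1)^-2·(+1)^0 = +1.
v=13: a=13^0·(≡10), b=13^2·(≡5) mod 13; (10|13)=+1, (5|13)=-1; (−1)^{0·2·6}·(+1)^2·(-1)^0 = +1.
v=7: a=7^1·(≡2), b=7^1·(≡6) mod 7; (2|7)=+1, (6|7)=-1; (−1)^{1·1·3}·(+1)^1·(-1)^1 = +1.
|Ram(-133, -665)| = 4, even; anisotropic at {2, 5, 19, ∞}.

[2, 5, 19, inf]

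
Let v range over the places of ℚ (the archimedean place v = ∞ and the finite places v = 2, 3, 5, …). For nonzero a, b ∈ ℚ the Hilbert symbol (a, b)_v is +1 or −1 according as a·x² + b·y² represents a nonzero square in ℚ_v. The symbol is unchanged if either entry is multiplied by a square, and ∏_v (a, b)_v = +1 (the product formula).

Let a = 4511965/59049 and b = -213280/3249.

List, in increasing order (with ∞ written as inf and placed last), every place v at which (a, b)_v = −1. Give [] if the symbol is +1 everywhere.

[2, 5, 29, 43]

(a, b) ≡ (5365, -13330) mod (ℚ^×)²; places V = {2, 3, 5, 19, 29, 31, 37, 43, ∞}.
(a,b)_43: α=0, u≡19; β=1, v≡37 (mod 43); (19|43)=-1, (37|43)=-1; sign (−1)^0·-1^1·-1^0 = -1.
(a,b)_5: α=1, u≡2; β=1, v≡1 (mod 5); (2|5)=-1, (1|5)=+1; sign (−1)^0·-1^1·+1^1 = -1.
(a,b)_29: α=3, u≡8; β=0, v≡15 (mod 29); (8|29)=-1, (15|29)=-1; sign (−1)^0·-1^0·-1^3 = -1.
(a,b)_2: α=0, β=5; u≡5, v≡7 (mod 8); ε(u)ε(v)=0·1, αω(v)=0·0, βω(u)=5·1; sum ≡ 1  ⇒  -1.
(a,b)_31: α=0, u≡9; β=1, v≡10 (mod 31); (9|31)=+1, (10|31)=+1; sign (−1)^0·+1^1·+1^0 = +1.
(a,b)_19: α=0, u≡1; β=-2, v≡10 (mod 19); (1|19)=+1, (10|19)=-1; sign (−1)^0·+1^-2·-1^0 = +1.
(a,b)_3: α=-10, u≡1; β=-2, v≡2 (mod 3); (1|3)=+1, (2|3)=-1; sign (−1)^0·+1^-2·-1^-10 = +1.
(a,b)_37: α=1, u≡27; β=0, v≡7 (mod 37); (27|37)=+1, (7|37)=+1; sign (−1)^0·+1^0·+1^1 = +1.
(a,b)_∞: sgn(5365)=+, sgn(-13330)=−, so +1.
(5365, -13330 / ℚ) ramifies at {2, 5, 29, 43}: a division algebra.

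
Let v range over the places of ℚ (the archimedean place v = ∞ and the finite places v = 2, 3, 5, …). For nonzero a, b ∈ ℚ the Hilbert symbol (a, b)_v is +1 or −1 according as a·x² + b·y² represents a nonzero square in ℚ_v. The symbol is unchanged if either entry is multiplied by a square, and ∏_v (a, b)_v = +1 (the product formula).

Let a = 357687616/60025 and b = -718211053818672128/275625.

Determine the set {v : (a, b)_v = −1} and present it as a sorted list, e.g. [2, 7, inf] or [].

[11, 17]

(a, b) ≡ (46189, -2717) mod (ℚ^×)²; places V = {2, 3, 5, 7, 11, 13, 17, 19, ∞}.
(a,b)_13: α=1, u≡9; β=3, v≡3 (mod 13); (9|13)=+1, (3|13)=+1; sign (−1)^0·+1^3·+1^1 = +1.
(a,b)_5: α=-2, u≡1; β=-4, v≡2 (mod 5); (1|5)=+1, (2|5)=-1; sign (−1)^0·+1^-4·-1^-2 = +1.
(a,b)_∞: sgn(46189)=+, sgn(-2717)=−, so +1.
(a,b)_3: α=0, u≡1; β=-2, v≡1 (mod 3); (1|3)=+1, (1|3)=+1; sign (−1)^0·+1^-2·+1^0 = +1.
(a,b)_11: α=3, u≡8; β=5, v≡6 (mod 11); (8|11)=-1, (6|11)=-1; sign (−1)^1·-1^5·-1^3 = -1.
(a,b)_2: α=6, β=10; u≡5, v≡3 (mod 8); ε(u)ε(v)=0·1, αω(v)=6·1, βω(u)=10·1; sum ≡ 0  ⇒  +1.
(a,b)_19: α=1, u≡2; β=3, v≡11 (mod 19); (2|19)=-1, (11|19)=+1; sign (−1)^1·-1^3·+1^1 = +1.
(a,b)_17: α=1, u≡5; β=2, v≡3 (mod 17); (5|17)=-1, (3|17)=-1; sign (−1)^0·-1^2·-1^1 = -1.
(a,b)_7: α=-4, u≡5; β=-2, v≡5 (mod 7); (5|7)=-1, (5|7)=-1; sign (−1)^0·-1^-2·-1^-4 = +1.
(46189, -2717 / ℚ) ramifies at {11, 17}: a division algebra.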